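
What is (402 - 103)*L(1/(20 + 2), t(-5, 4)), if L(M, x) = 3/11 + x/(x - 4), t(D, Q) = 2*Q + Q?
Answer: 11661/22 ≈ 530.04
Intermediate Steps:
t(D, Q) = 3*Q
L(M, x) = 3/11 + x/(-4 + x) (L(M, x) = 3*(1/11) + x/(-4 + x) = 3/11 + x/(-4 + x))
(402 - 103)*L(1/(20 + 2), t(-5, 4)) = (402 - 103)*(2*(-6 + 7*(3*4))/(11*(-4 + 3*4))) = 299*(2*(-6 + 7*12)/(11*(-4 + 12))) = 299*((2/11)*(-6 + 84)/8) = 299*((2/11)*(⅛)*78) = 299*(39/22) = 11661/22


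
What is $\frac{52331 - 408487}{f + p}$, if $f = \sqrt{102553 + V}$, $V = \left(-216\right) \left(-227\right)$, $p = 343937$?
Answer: $- \frac{30623806543}{29573127096} + \frac{89039 \sqrt{151585}}{29573127096} \approx -1.0344$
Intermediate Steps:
$V = 49032$
$f = \sqrt{151585}$ ($f = \sqrt{102553 + 49032} = \sqrt{151585} \approx 389.34$)
$\frac{52331 - 408487}{f + p} = \frac{52331 - 408487}{\sqrt{151585} + 343937} = - \frac{356156}{343937 + \sqrt{151585}}$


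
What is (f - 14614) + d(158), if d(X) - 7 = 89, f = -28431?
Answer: -42949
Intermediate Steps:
d(X) = 96 (d(X) = 7 + 89 = 96)
(f - 14614) + d(158) = (-28431 - 14614) + 96 = -43045 + 96 = -42949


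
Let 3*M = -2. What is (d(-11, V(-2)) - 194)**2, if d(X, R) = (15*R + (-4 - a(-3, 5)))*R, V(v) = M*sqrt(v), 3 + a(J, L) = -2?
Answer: 386876/9 + 2488*I*sqrt(2)/9 ≈ 42986.0 + 390.95*I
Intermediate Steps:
M = -2/3 (M = (1/3)*(-2) = -2/3 ≈ -0.66667)
a(J, L) = -5 (a(J, L) = -3 - 2 = -5)
V(v) = -2*sqrt(v)/3
d(X, R) = R*(1 + 15*R) (d(X, R) = (15*R + (-4 - 1*(-5)))*R = (15*R + (-4 + 5))*R = (15*R + 1)*R = (1 + 15*R)*R = R*(1 + 15*R))
(d(-11, V(-2)) - 194)**2 = ((-2*I*sqrt(2)/3)*(1 + 15*(-2*I*sqrt(2)/3)) - 194)**2 = ((-2*I*sqrt(2)/3)*(1 - 10*I*sqrt(2)) - 194)**2 = (-2*I*sqrt(2)*(1 - 10*I*sqrt(2))/3 - 194)**2 = (-194 - 2*I*sqrt(2)*(1 - 10*I*sqrt(2))/3)**2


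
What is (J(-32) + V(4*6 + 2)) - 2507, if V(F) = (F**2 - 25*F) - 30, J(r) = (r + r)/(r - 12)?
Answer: -27605/11 ≈ -2509.5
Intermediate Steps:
J(r) = 2*r/(-12 + r) (J(r) = (2*r)/(-12 + r) = 2*r/(-12 + r))
V(F) = -30 + F**2 - 25*F
(J(-32) + V(4*6 + 2)) - 2507 = (2*(-32)/(-12 - 32) + (-30 + (4*6 + 2)**2 - 25*(4*6 + 2))) - 2507 = (2*(-32)/(-44) + (-30 + (24 + 2)**2 - 25*(24 + 2))) - 2507 = (2*(-32)*(-1/44) + (-30 + 26**2 - 25*26)) - 2507 = (16/11 + (-30 + 676 - 650)) - 2507 = (16/11 - 4) - 2507 = -28/11 - 2507 = -27605/11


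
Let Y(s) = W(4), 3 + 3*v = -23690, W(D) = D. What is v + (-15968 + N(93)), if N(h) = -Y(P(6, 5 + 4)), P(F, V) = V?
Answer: -71609/3 ≈ -23870.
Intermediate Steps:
v = -23693/3 (v = -1 + (⅓)*(-23690) = -1 - 23690/3 = -23693/3 ≈ -7897.7)
Y(s) = 4
N(h) = -4 (N(h) = -1*4 = -4)
v + (-15968 + N(93)) = -23693/3 + (-15968 - 4) = -23693/3 - 15972 = -71609/3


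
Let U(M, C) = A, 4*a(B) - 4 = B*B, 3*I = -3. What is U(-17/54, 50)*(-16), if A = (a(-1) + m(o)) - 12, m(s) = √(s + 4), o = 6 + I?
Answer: 124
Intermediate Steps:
I = -1 (I = (⅓)*(-3) = -1)
a(B) = 1 + B²/4 (a(B) = 1 + (B*B)/4 = 1 + B²/4)
o = 5 (o = 6 - 1 = 5)
m(s) = √(4 + s)
A = -31/4 (A = ((1 + (¼)*(-1)²) + √(4 + 5)) - 12 = ((1 + (¼)*1) + √9) - 12 = ((1 + ¼) + 3) - 12 = (5/4 + 3) - 12 = 17/4 - 12 = -31/4 ≈ -7.7500)
U(M, C) = -31/4
U(-17/54, 50)*(-16) = -31/4*(-16) = 124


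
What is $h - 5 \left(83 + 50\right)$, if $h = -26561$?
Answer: $-27226$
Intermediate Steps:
$h - 5 \left(83 + 50\right) = -26561 - 5 \left(83 + 50\right) = -26561 - 665 = -27226$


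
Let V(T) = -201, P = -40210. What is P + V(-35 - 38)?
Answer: -40411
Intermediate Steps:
P + V(-35 - 38) = -40210 - 201 = -40411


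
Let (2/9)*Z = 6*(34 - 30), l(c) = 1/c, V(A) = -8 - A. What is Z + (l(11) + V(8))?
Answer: 1013/11 ≈ 92.091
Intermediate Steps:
Z = 108 (Z = 9*(6*(34 - 30))/2 = 9*(6*4)/2 = (9/2)*24 = 108)
Z + (l(11) + V(8)) = 108 + (1/11 + (-8 - 1*8)) = 108 + (1/11 + (-8 - 8)) = 108 + (1/11 - 16) = 108 - 175/11 = 1013/11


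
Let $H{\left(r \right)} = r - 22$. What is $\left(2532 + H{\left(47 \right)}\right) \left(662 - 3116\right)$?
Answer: $-6274878$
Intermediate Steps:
$H{\left(r \right)} = -22 + r$
$\left(2532 + H{\left(47 \right)}\right) \left(662 - 3116\right) = \left(2532 + \left(-22 + 47\right)\right) \left(662 - 3116\right) = \left(2532 + 25\right) \left(-2454\right) = 2557 \left(-2454\right) = -6274878$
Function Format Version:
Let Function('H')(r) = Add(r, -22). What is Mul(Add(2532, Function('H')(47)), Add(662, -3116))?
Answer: -6274878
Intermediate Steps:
Function('H')(r) = Add(-22, r)
Mul(Add(2532, Function('H')(47)), Add(662, -3116)) = Mul(Add(2532, Add(-22, 47)), Add(662, -3116)) = Mul(Add(2532, 25), -2454) = Mul(2557, -2454) = -6274878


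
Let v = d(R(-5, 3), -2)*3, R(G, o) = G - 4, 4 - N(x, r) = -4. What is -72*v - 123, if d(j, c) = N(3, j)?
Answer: -1851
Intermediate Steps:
N(x, r) = 8 (N(x, r) = 4 - 1*(-4) = 4 + 4 = 8)
R(G, o) = -4 + G
d(j, c) = 8
v = 24 (v = 8*3 = 24)
-72*v - 123 = -72*24 - 123 = -1728 - 123 = -1851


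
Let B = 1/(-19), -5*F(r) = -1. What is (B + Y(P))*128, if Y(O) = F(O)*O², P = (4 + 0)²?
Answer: 621952/95 ≈ 6546.9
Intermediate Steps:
F(r) = ⅕ (F(r) = -⅕*(-1) = ⅕)
P = 16 (P = 4² = 16)
Y(O) = O²/5
B = -1/19 ≈ -0.052632
(B + Y(P))*128 = (-1/19 + (⅕)*16²)*128 = (-1/19 + (⅕)*256)*128 = (-1/19 + 256/5)*128 = (4859/95)*128 = 621952/95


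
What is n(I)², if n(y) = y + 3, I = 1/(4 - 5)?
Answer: 4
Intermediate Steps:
I = -1 (I = 1/(-1) = -1)
n(y) = 3 + y
n(I)² = (3 - 1)² = 2² = 4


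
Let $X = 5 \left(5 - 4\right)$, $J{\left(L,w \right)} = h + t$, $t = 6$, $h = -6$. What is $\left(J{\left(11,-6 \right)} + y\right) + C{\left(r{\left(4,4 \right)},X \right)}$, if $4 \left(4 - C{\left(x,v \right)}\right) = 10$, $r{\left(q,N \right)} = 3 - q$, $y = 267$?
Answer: $\frac{537}{2} \approx 268.5$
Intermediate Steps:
$J{\left(L,w \right)} = 0$ ($J{\left(L,w \right)} = -6 + 6 = 0$)
$X = 5$ ($X = 5 \cdot 1 = 5$)
$C{\left(x,v \right)} = \frac{3}{2}$ ($C{\left(x,v \right)} = 4 - \frac{5}{2} = \frac{3}{2}$)
$\left(J{\left(11,-6 \right)} + y\right) + C{\left(r{\left(4,4 \right)},X \right)} = \left(0 + 267\right) + \frac{3}{2} = 267 + \frac{3}{2} = \frac{537}{2}$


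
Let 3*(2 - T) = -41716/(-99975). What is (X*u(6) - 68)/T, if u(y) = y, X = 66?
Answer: 49187700/279067 ≈ 176.26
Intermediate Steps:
T = 558134/299925 (T = 2 - (-41716)/(3*(-99975)) = 2 - (-41716)*(-1)/(3*99975) = 2 - ⅓*41716/99975 = 2 - 41716/299925 = 558134/299925 ≈ 1.8609)
(X*u(6) - 68)/T = (66*6 - 68)/(558134/299925) = (396 - 68)*(299925/558134) = 328*(299925/558134) = 49187700/279067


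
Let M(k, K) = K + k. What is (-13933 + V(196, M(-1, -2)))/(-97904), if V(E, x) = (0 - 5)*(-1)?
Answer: 1741/12238 ≈ 0.14226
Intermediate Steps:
V(E, x) = 5 (V(E, x) = -5*(-1) = 5)
(-13933 + V(196, M(-1, -2)))/(-97904) = (-13933 + 5)/(-97904) = -13928*(-1/97904) = 1741/12238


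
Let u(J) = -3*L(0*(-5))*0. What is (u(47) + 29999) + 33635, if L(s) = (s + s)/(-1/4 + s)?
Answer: 63634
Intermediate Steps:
L(s) = 2*s/(-¼ + s) (L(s) = (2*s)/(-1*¼ + s) = (2*s)/(-¼ + s) = 2*s/(-¼ + s))
u(J) = 0 (u(J) = -24*0*(-5)/(-1 + 4*(0*(-5)))*0 = -24*0/(-1 + 4*0)*0 = -24*0/(-1 + 0)*0 = -24*0/(-1)*0 = -24*0*(-1)*0 = -3*0*0 = 0*0 = 0)
(u(47) + 29999) + 33635 = (0 + 29999) + 33635 = 29999 + 33635 = 63634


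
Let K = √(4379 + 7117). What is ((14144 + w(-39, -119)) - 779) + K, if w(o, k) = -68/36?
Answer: 120268/9 + 2*√2874 ≈ 13470.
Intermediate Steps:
w(o, k) = -17/9 (w(o, k) = -68*1/36 = -17/9)
K = 2*√2874 (K = √11496 = 2*√2874 ≈ 107.22)
((14144 + w(-39, -119)) - 779) + K = ((14144 - 17/9) - 779) + 2*√2874 = (127279/9 - 779) + 2*√2874 = 120268/9 + 2*√2874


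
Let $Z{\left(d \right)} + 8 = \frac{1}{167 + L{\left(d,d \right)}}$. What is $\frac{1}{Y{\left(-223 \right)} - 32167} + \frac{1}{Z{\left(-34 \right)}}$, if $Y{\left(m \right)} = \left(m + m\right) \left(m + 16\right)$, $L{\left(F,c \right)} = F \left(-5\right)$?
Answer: $- \frac{4053908}{32423545} \approx -0.12503$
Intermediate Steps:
$L{\left(F,c \right)} = - 5 F$
$Z{\left(d \right)} = -8 + \frac{1}{167 - 5 d}$
$Y{\left(m \right)} = 2 m \left(16 + m\right)$
$\frac{1}{Y{\left(-223 \right)} - 32167} + \frac{1}{Z{\left(-34 \right)}} = \frac{1}{2 \left(-223\right) \left(16 - 223\right) - 32167} + \frac{1}{5 \frac{1}{-167 + 5 \left(-34\right)} \left(267 - -272\right)} = \frac{1}{2 \left(-223\right) \left(-207\right) - 32167} + \frac{1}{5 \frac{1}{-167 - 170} \left(267 + 272\right)} = \frac{1}{92322 - 32167} + \frac{1}{5 \frac{1}{-337} \cdot 539} = \frac{1}{60155} + \frac{1}{5 \left(- \frac{1}{337}\right) 539} = \frac{1}{60155} + \frac{1}{- \frac{2695}{337}} = \frac{1}{60155} - \frac{337}{2695} = - \frac{4053908}{32423545}$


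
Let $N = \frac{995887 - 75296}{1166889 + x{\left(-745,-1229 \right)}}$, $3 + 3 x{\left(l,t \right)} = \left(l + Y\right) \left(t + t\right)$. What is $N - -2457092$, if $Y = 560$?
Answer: $\frac{9718769716021}{3955394} \approx 2.4571 \cdot 10^{6}$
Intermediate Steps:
$x{\left(l,t \right)} = -1 + \frac{2 t \left(560 + l\right)}{3}$ ($x{\left(l,t \right)} = -1 + \frac{\left(l + 560\right) \left(t + t\right)}{3} = -1 + \frac{\left(560 + l\right) 2 t}{3} = -1 + \frac{2 t \left(560 + l\right)}{3}$)
$N = \frac{2761773}{3955394}$ ($N = \frac{995887 - 75296}{1166889 + \left(-1 + \frac{1120}{3} \left(-1229\right) + \frac{2}{3} \left(-745\right) \left(-1229\right)\right)} = \frac{920591}{1166889 - - \frac{454727}{3}} = \frac{920591}{1166889 + \frac{454727}{3}} = \frac{920591}{\frac{3955394}{3}} = 920591 \cdot \frac{3}{3955394} = \frac{2761773}{3955394} \approx 0.69823$)
$N - -2457092 = \frac{2761773}{3955394} - -2457092 = \frac{2761773}{3955394} + 2457092 = \frac{9718769716021}{3955394}$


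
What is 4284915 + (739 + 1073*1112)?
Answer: 5478830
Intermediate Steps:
4284915 + (739 + 1073*1112) = 4284915 + (739 + 1193176) = 4284915 + 1193915 = 5478830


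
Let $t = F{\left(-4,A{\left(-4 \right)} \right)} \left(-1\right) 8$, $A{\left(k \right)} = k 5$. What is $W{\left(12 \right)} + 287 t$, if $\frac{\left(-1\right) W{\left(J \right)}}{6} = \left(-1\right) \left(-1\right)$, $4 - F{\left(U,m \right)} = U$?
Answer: $-18374$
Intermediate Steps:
$A{\left(k \right)} = 5 k$
$F{\left(U,m \right)} = 4 - U$
$W{\left(J \right)} = -6$ ($W{\left(J \right)} = - 6 \left(\left(-1\right) \left(-1\right)\right) = \left(-6\right) 1 = -6$)
$t = -64$ ($t = \left(4 - -4\right) \left(-1\right) 8 = \left(4 + 4\right) \left(-1\right) 8 = 8 \left(-1\right) 8 = \left(-8\right) 8 = -64$)
$W{\left(12 \right)} + 287 t = -6 + 287 \left(-64\right) = -6 - 18368 = -18374$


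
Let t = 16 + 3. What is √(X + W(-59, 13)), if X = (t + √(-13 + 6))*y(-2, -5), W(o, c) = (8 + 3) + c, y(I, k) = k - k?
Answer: 2*√6 ≈ 4.8990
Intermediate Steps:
y(I, k) = 0
t = 19
W(o, c) = 11 + c
X = 0 (X = (19 + √(-13 + 6))*0 = (19 + √(-7))*0 = (19 + I*√7)*0 = 0)
√(X + W(-59, 13)) = √(0 + (11 + 13)) = √(0 + 24) = √24 = 2*√6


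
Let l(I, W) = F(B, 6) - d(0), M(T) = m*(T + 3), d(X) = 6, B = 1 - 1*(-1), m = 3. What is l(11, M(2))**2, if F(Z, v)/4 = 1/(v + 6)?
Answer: 289/9 ≈ 32.111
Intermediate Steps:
B = 2 (B = 1 + 1 = 2)
F(Z, v) = 4/(6 + v) (F(Z, v) = 4/(v + 6) = 4/(6 + v))
M(T) = 9 + 3*T (M(T) = 3*(T + 3) = 3*(3 + T) = 9 + 3*T)
l(I, W) = -17/3 (l(I, W) = 4/(6 + 6) - 1*6 = 4/12 - 6 = 4*(1/12) - 6 = 1/3 - 6 = -17/3)
l(11, M(2))**2 = (-17/3)**2 = 289/9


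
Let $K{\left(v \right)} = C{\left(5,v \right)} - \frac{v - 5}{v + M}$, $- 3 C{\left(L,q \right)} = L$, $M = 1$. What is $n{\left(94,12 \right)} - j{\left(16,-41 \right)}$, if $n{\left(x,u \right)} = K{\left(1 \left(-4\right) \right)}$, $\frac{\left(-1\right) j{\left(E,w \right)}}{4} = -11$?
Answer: $- \frac{146}{3} \approx -48.667$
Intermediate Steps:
$C{\left(L,q \right)} = - \frac{L}{3}$
$j{\left(E,w \right)} = 44$ ($j{\left(E,w \right)} = \left(-4\right) \left(-11\right) = 44$)
$K{\left(v \right)} = - \frac{5}{3} - \frac{-5 + v}{1 + v}$ ($K{\left(v \right)} = \left(- \frac{1}{3}\right) 5 - \frac{v - 5}{v + 1} = - \frac{5}{3} - \frac{-5 + v}{1 + v}$)
$n{\left(x,u \right)} = - \frac{14}{3}$ ($n{\left(x,u \right)} = \frac{2 \left(5 - 4 \cdot 1 \left(-4\right)\right)}{3 \left(1 + 1 \left(-4\right)\right)} = \frac{2 \left(5 - -16\right)}{3 \left(1 - 4\right)} = \frac{2 \left(5 + 16\right)}{3 \left(-3\right)} = \frac{2}{3} \left(- \frac{1}{3}\right) 21 = - \frac{14}{3}$)
$n{\left(94,12 \right)} - j{\left(16,-41 \right)} = - \frac{14}{3} - 44 = - \frac{146}{3}$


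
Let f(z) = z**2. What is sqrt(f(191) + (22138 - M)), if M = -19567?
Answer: sqrt(78186) ≈ 279.62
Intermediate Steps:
sqrt(f(191) + (22138 - M)) = sqrt(191**2 + (22138 - 1*(-19567))) = sqrt(36481 + (22138 + 19567)) = sqrt(36481 + 41705) = sqrt(78186)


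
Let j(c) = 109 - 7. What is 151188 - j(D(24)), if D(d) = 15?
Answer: 151086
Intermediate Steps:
j(c) = 102
151188 - j(D(24)) = 151188 - 1*102 = 151188 - 102 = 151086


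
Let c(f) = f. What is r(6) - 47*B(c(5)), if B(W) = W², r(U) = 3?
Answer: -1172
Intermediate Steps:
r(6) - 47*B(c(5)) = 3 - 47*5² = 3 - 47*25 = 3 - 1175 = -1172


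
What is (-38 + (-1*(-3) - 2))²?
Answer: 1369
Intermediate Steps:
(-38 + (-1*(-3) - 2))² = (-38 + (3 - 2))² = (-38 + 1)² = (-37)² = 1369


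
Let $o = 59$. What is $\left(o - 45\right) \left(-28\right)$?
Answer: $-392$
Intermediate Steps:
$\left(o - 45\right) \left(-28\right) = \left(59 - 45\right) \left(-28\right) = 14 \left(-28\right) = -392$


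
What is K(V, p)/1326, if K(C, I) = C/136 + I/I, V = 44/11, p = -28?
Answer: 35/45084 ≈ 0.00077633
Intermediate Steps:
V = 4 (V = 44*(1/11) = 4)
K(C, I) = 1 + C/136 (K(C, I) = C*(1/136) + 1 = C/136 + 1 = 1 + C/136)
K(V, p)/1326 = (1 + (1/136)*4)/1326 = (1 + 1/34)*(1/1326) = (35/34)*(1/1326) = 35/45084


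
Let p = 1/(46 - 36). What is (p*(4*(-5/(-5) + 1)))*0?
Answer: 0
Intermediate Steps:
p = ⅒ (p = 1/10 = ⅒ ≈ 0.10000)
(p*(4*(-5/(-5) + 1)))*0 = ((4*(-5/(-5) + 1))/10)*0 = ((4*(-5*(-⅕) + 1))/10)*0 = ((4*(1 + 1))/10)*0 = ((4*2)/10)*0 = ((⅒)*8)*0 = (⅘)*0 = 0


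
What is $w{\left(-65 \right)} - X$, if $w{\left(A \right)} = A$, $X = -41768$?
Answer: $41703$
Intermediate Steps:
$w{\left(-65 \right)} - X = -65 - -41768 = -65 + 41768 = 41703$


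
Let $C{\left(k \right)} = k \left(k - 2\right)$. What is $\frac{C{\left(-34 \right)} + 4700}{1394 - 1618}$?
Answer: $- \frac{1481}{56} \approx -26.446$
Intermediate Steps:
$C{\left(k \right)} = k \left(-2 + k\right)$
$\frac{C{\left(-34 \right)} + 4700}{1394 - 1618} = \frac{- 34 \left(-2 - 34\right) + 4700}{1394 - 1618} = \frac{\left(-34\right) \left(-36\right) + 4700}{-224} = \left(1224 + 4700\right) \left(- \frac{1}{224}\right) = 5924 \left(- \frac{1}{224}\right) = - \frac{1481}{56}$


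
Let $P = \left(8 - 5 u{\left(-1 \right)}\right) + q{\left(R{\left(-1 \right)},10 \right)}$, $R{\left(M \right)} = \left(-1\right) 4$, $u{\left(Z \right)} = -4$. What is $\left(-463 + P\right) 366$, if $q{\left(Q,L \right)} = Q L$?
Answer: $-173850$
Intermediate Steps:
$R{\left(M \right)} = -4$
$q{\left(Q,L \right)} = L Q$
$P = -12$ ($P = \left(8 - -20\right) + 10 \left(-4\right) = \left(8 + 20\right) - 40 = 28 - 40 = -12$)
$\left(-463 + P\right) 366 = \left(-463 - 12\right) 366 = \left(-475\right) 366 = -173850$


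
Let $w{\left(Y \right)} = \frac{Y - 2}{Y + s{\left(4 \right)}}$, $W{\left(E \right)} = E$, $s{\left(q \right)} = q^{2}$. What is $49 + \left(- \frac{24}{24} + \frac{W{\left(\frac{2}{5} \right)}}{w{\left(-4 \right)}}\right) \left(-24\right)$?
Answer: $\frac{461}{5} \approx 92.2$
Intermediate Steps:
$w{\left(Y \right)} = \frac{-2 + Y}{16 + Y}$ ($w{\left(Y \right)} = \frac{Y - 2}{Y + 4^{2}} = \frac{-2 + Y}{Y + 16} = \frac{-2 + Y}{16 + Y}$)
$49 + \left(- \frac{24}{24} + \frac{W{\left(\frac{2}{5} \right)}}{w{\left(-4 \right)}}\right) \left(-24\right) = 49 + \left(- \frac{24}{24} + \frac{2 \cdot \frac{1}{5}}{\frac{1}{16 - 4} \left(-2 - 4\right)}\right) \left(-24\right) = 49 + \left(\left(-24\right) \frac{1}{24} + \frac{2 \cdot \frac{1}{5}}{\frac{1}{12} \left(-6\right)}\right) \left(-24\right) = 49 + \left(-1 + \frac{2}{5 \cdot \frac{1}{12} \left(-6\right)}\right) \left(-24\right) = 49 + \left(-1 + \frac{2}{5 \left(- \frac{1}{2}\right)}\right) \left(-24\right) = 49 + \left(-1 + \frac{2}{5} \left(-2\right)\right) \left(-24\right) = 49 + \left(-1 - \frac{4}{5}\right) \left(-24\right) = 49 - - \frac{216}{5} = 49 + \frac{216}{5} = \frac{461}{5}$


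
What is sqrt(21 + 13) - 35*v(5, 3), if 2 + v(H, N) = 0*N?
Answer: 70 + sqrt(34) ≈ 75.831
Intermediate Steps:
v(H, N) = -2 (v(H, N) = -2 + 0*N = -2 + 0 = -2)
sqrt(21 + 13) - 35*v(5, 3) = sqrt(21 + 13) - 35*(-2) = sqrt(34) + 70 = 70 + sqrt(34)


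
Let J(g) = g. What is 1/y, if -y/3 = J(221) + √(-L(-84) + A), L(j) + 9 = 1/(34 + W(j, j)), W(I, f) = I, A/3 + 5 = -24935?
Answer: -11050/18547797 + 5*I*√7481098/18547797 ≈ -0.00059576 + 0.00073733*I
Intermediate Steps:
A = -74820 (A = -15 + 3*(-24935) = -15 - 74805 = -74820)
L(j) = -9 + 1/(34 + j)
y = -663 - 3*I*√7481098/10 (y = -3*(221 + √(-(-305 - 9*(-84))/(34 - 84) - 74820)) = -3*(221 + √(-(-305 + 756)/(-50) - 74820)) = -3*(221 + √(-(-1)*451/50 - 74820)) = -3*(221 + √(-1*(-451/50) - 74820)) = -3*(221 + √(451/50 - 74820)) = -3*(221 + √(-3740549/50)) = -3*(221 + I*√7481098/10) = -663 - 3*I*√7481098/10 ≈ -663.0 - 820.55*I)
1/y = 1/(-663 - 3*I*√7481098/10)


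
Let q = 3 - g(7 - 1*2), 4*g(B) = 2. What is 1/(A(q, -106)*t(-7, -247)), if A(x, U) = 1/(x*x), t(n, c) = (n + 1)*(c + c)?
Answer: 25/11856 ≈ 0.0021086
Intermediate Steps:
t(n, c) = 2*c*(1 + n) (t(n, c) = (1 + n)*(2*c) = 2*c*(1 + n))
g(B) = 1/2 (g(B) = (1/4)*2 = 1/2)
q = 5/2 (q = 3 - 1*1/2 = 3 - 1/2 = 5/2 ≈ 2.5000)
A(x, U) = x**(-2) (A(x, U) = 1/(x**2) = x**(-2))
1/(A(q, -106)*t(-7, -247)) = 1/(((5/2)**(-2))*((2*(-247)*(1 - 7)))) = 1/((4/25)*((2*(-247)*(-6)))) = (25/4)/2964 = (25/4)*(1/2964) = 25/11856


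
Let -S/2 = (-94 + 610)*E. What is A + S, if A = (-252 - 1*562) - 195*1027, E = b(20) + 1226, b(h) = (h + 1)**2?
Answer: -1921423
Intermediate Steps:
b(h) = (1 + h)**2
E = 1667 (E = (1 + 20)**2 + 1226 = 21**2 + 1226 = 441 + 1226 = 1667)
A = -201079 (A = (-252 - 562) - 200265 = -814 - 200265 = -201079)
S = -1720344 (S = -2*(-94 + 610)*1667 = -1032*1667 = -2*860172 = -1720344)
A + S = -201079 - 1720344 = -1921423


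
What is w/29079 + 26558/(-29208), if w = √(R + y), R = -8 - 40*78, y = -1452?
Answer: -13279/14604 + 2*I*√1145/29079 ≈ -0.90927 + 0.0023273*I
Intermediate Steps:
R = -3128 (R = -8 - 3120 = -3128)
w = 2*I*√1145 (w = √(-3128 - 1452) = √(-4580) = 2*I*√1145 ≈ 67.676*I)
w/29079 + 26558/(-29208) = (2*I*√1145)/29079 + 26558/(-29208) = (2*I*√1145)*(1/29079) + 26558*(-1/29208) = 2*I*√1145/29079 - 13279/14604 = -13279/14604 + 2*I*√1145/29079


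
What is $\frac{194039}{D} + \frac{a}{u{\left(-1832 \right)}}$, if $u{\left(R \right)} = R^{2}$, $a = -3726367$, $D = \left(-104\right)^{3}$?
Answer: $- \frac{75670225591}{58988993024} \approx -1.2828$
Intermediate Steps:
$D = -1124864$
$\frac{194039}{D} + \frac{a}{u{\left(-1832 \right)}} = \frac{194039}{-1124864} - \frac{3726367}{\left(-1832\right)^{2}} = 194039 \left(- \frac{1}{1124864}\right) - \frac{3726367}{3356224} = - \frac{194039}{1124864} - \frac{3726367}{3356224} = - \frac{75670225591}{58988993024}$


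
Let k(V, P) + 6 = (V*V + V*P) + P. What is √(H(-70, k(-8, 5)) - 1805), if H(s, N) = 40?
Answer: I*√1765 ≈ 42.012*I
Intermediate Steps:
k(V, P) = -6 + P + V² + P*V (k(V, P) = -6 + ((V*V + V*P) + P) = -6 + ((V² + P*V) + P) = -6 + (P + V² + P*V) = -6 + P + V² + P*V)
√(H(-70, k(-8, 5)) - 1805) = √(40 - 1805) = √(-1765) = I*√1765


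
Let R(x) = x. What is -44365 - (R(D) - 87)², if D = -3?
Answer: -52465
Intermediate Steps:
-44365 - (R(D) - 87)² = -44365 - (-3 - 87)² = -44365 - 1*(-90)² = -44365 - 1*8100 = -44365 - 8100 = -52465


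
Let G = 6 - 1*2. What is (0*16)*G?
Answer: 0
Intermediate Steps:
G = 4 (G = 6 - 2 = 4)
(0*16)*G = (0*16)*4 = 0*4 = 0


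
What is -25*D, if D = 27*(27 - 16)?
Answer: -7425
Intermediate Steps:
D = 297 (D = 27*11 = 297)
-25*D = -25*297 = -7425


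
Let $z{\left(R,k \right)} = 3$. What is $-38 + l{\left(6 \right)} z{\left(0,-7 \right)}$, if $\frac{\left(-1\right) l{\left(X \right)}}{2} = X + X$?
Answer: $-110$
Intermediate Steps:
$l{\left(X \right)} = - 4 X$ ($l{\left(X \right)} = - 2 \left(X + X\right) = - 2 \cdot 2 X = - 4 X$)
$-38 + l{\left(6 \right)} z{\left(0,-7 \right)} = -38 + \left(-4\right) 6 \cdot 3 = -38 - 72 = -110$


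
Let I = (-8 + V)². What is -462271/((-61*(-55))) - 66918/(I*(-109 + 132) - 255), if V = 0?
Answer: -787093697/4083035 ≈ -192.77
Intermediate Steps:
I = 64 (I = (-8 + 0)² = (-8)² = 64)
-462271/((-61*(-55))) - 66918/(I*(-109 + 132) - 255) = -462271/((-61*(-55))) - 66918/(64*(-109 + 132) - 255) = -462271/3355 - 66918/(64*23 - 255) = -462271*1/3355 - 66918/(1472 - 255) = -462271/3355 - 66918/1217 = -787093697/4083035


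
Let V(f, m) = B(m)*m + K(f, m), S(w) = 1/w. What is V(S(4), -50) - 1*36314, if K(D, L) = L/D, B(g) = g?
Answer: -34014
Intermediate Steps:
V(f, m) = m² + m/f (V(f, m) = m*m + m/f = m² + m/f)
V(S(4), -50) - 1*36314 = ((-50)² - 50/(1/4)) - 1*36314 = (2500 - 50/¼) - 36314 = (2500 - 50*4) - 36314 = (2500 - 200) - 36314 = 2300 - 36314 = -34014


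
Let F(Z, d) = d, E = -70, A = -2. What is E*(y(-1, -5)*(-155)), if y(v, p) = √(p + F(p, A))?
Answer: 10850*I*√7 ≈ 28706.0*I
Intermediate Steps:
y(v, p) = √(-2 + p) (y(v, p) = √(p - 2) = √(-2 + p))
E*(y(-1, -5)*(-155)) = -70*√(-2 - 5)*(-155) = -70*√(-7)*(-155) = -70*I*√7*(-155) = -(-10850)*I*√7 = 10850*I*√7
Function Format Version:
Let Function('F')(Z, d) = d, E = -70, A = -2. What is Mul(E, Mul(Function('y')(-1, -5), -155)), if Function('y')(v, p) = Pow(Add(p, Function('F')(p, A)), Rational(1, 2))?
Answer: Mul(10850, I, Pow(7, Rational(1, 2))) ≈ Mul(28706., I)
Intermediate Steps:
Function('y')(v, p) = Pow(Add(-2, p), Rational(1, 2)) (Function('y')(v, p) = Pow(Add(p, -2), Rational(1, 2)) = Pow(Add(-2, p), Rational(1, 2)))
Mul(E, Mul(Function('y')(-1, -5), -155)) = Mul(-70, Mul(Pow(Add(-2, -5), Rational(1, 2)), -155)) = Mul(-70, Mul(Pow(-7, Rational(1, 2)), -155)) = Mul(-70, Mul(Mul(I, Pow(7, Rational(1, 2))), -155)) = Mul(-70, Mul(-155, I, Pow(7, Rational(1, 2)))) = Mul(10850, I, Pow(7, Rational(1, 2)))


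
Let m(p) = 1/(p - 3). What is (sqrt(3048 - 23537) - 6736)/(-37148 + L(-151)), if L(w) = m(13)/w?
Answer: 10171360/56093481 - 1510*I*sqrt(20489)/56093481 ≈ 0.18133 - 0.0038532*I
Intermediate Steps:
m(p) = 1/(-3 + p)
L(w) = 1/(10*w) (L(w) = 1/((-3 + 13)*w) = 1/(10*w))
(sqrt(3048 - 23537) - 6736)/(-37148 + L(-151)) = (sqrt(3048 - 23537) - 6736)/(-37148 + (1/10)/(-151)) = (sqrt(-20489) - 6736)/(-37148 + (1/10)*(-1/151)) = (I*sqrt(20489) - 6736)/(-37148 - 1/1510) = (-6736 + I*sqrt(20489))/(-56093481/1510) = (-6736 + I*sqrt(20489))*(-1510/56093481) = 10171360/56093481 - 1510*I*sqrt(20489)/56093481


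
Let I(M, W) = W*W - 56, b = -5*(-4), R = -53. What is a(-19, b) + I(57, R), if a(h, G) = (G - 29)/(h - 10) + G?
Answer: 80426/29 ≈ 2773.3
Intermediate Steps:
b = 20
a(h, G) = G + (-29 + G)/(-10 + h) (a(h, G) = (-29 + G)/(-10 + h) + G = G + (-29 + G)/(-10 + h))
I(M, W) = -56 + W² (I(M, W) = W² - 56 = -56 + W²)
a(-19, b) + I(57, R) = (-29 - 9*20 + 20*(-19))/(-10 - 19) + (-56 + (-53)²) = (-29 - 180 - 380)/(-29) + (-56 + 2809) = -1/29*(-589) + 2753 = 589/29 + 2753 = 80426/29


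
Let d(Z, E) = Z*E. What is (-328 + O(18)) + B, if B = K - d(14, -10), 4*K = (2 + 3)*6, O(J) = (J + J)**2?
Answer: 2231/2 ≈ 1115.5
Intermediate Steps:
O(J) = 4*J**2 (O(J) = (2*J)**2 = 4*J**2)
d(Z, E) = E*Z
K = 15/2 (K = ((2 + 3)*6)/4 = (5*6)/4 = (1/4)*30 = 15/2 ≈ 7.5000)
B = 295/2 (B = 15/2 - (-10)*14 = 15/2 - 1*(-140) = 15/2 + 140 = 295/2 ≈ 147.50)
(-328 + O(18)) + B = (-328 + 4*18**2) + 295/2 = (-328 + 4*324) + 295/2 = (-328 + 1296) + 295/2 = 968 + 295/2 = 2231/2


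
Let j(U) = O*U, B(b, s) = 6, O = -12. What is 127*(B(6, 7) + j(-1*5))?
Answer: 8382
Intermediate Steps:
j(U) = -12*U
127*(B(6, 7) + j(-1*5)) = 127*(6 - (-12)*5) = 127*(6 - 12*(-5)) = 127*(6 + 60) = 127*66 = 8382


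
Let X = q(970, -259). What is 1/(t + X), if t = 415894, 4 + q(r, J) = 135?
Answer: 1/416025 ≈ 2.4037e-6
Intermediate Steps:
q(r, J) = 131 (q(r, J) = -4 + 135 = 131)
X = 131
1/(t + X) = 1/(415894 + 131) = 1/416025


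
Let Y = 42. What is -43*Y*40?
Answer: -72240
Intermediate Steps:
-43*Y*40 = -43*42*40 = -1806*40 = -72240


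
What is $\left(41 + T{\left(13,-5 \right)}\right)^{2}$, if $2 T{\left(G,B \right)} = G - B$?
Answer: $2500$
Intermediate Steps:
$T{\left(G,B \right)} = \frac{G}{2} - \frac{B}{2}$ ($T{\left(G,B \right)} = \frac{G - B}{2} = \frac{G}{2} - \frac{B}{2}$)
$\left(41 + T{\left(13,-5 \right)}\right)^{2} = \left(41 + \left(\frac{1}{2} \cdot 13 - - \frac{5}{2}\right)\right)^{2} = \left(41 + \left(\frac{13}{2} + \frac{5}{2}\right)\right)^{2} = \left(41 + 9\right)^{2} = 50^{2} = 2500$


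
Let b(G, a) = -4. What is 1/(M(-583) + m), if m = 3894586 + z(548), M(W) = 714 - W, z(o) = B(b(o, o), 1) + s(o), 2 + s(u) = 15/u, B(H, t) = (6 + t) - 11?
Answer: 548/2134940611 ≈ 2.5668e-7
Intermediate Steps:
B(H, t) = -5 + t
s(u) = -2 + 15/u
z(o) = -6 + 15/o (z(o) = (-5 + 1) + (-2 + 15/o) = -4 + (-2 + 15/o) = -6 + 15/o)
m = 2134229855/548 (m = 3894586 + (-6 + 15/548) = 3894586 - 3273/548 = 2134229855/548 ≈ 3.8946e+6)
1/(M(-583) + m) = 1/((714 - 1*(-583)) + 2134229855/548) = 1/((714 + 583) + 2134229855/548) = 1/(1297 + 2134229855/548) = 1/(2134940611/548) = 548/2134940611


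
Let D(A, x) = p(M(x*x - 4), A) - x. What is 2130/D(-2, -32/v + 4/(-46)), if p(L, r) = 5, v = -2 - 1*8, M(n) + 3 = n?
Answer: 244950/217 ≈ 1128.8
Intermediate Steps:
M(n) = -3 + n
v = -10 (v = -2 - 8 = -10)
D(A, x) = 5 - x
2130/D(-2, -32/v + 4/(-46)) = 2130/(5 - (-32/(-10) + 4/(-46))) = 2130/(5 - (-32*(-⅒) + 4*(-1/46))) = 2130/(5 - (16/5 - 2/23)) = 2130/(5 - 1*358/115) = 2130/(5 - 358/115) = 2130/(217/115) = 2130*(115/217) = 244950/217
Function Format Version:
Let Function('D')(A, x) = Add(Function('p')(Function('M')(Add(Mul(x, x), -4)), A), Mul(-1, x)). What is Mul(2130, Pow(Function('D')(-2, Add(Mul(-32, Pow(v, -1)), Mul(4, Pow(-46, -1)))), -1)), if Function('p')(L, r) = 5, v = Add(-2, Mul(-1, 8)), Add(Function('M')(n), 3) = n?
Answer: Rational(244950, 217) ≈ 1128.8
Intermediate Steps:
Function('M')(n) = Add(-3, n)
v = -10 (v = Add(-2, -8) = -10)
Function('D')(A, x) = Add(5, Mul(-1, x))
Mul(2130, Pow(Function('D')(-2, Add(Mul(-32, Pow(v, -1)), Mul(4, Pow(-46, -1)))), -1)) = Mul(2130, Pow(Add(5, Mul(-1, Add(Mul(-32, Pow(-10, -1)), Mul(4, Pow(-46, -1))))), -1)) = Mul(2130, Pow(Add(5, Mul(-1, Add(Mul(-32, Rational(-1, 10)), Mul(4, Rational(-1, 46))))), -1)) = Mul(2130, Pow(Add(5, Mul(-1, Add(Rational(16, 5), Rational(-2, 23)))), -1)) = Mul(2130, Pow(Add(5, Mul(-1, Rational(358, 115))), -1)) = Mul(2130, Pow(Add(5, Rational(-358, 115)), -1)) = Mul(2130, Pow(Rational(217, 115), -1)) = Mul(2130, Rational(115, 217)) = Rational(244950, 217)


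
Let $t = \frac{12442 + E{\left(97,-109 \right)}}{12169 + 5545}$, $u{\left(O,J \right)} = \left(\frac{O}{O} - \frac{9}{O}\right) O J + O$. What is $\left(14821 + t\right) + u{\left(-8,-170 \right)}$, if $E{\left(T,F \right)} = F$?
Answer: $\frac{313603275}{17714} \approx 17704.0$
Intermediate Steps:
$u{\left(O,J \right)} = O + J O \left(1 - \frac{9}{O}\right)$ ($u{\left(O,J \right)} = \left(1 - \frac{9}{O}\right) O J + O = O \left(1 - \frac{9}{O}\right) J + O = J O \left(1 - \frac{9}{O}\right) + O = O + J O \left(1 - \frac{9}{O}\right)$)
$t = \frac{12333}{17714}$ ($t = \frac{12442 - 109}{12169 + 5545} = \frac{12333}{17714} \approx 0.69623$)
$\left(14821 + t\right) + u{\left(-8,-170 \right)} = \left(14821 + \frac{12333}{17714}\right) - -2882 = \frac{262551527}{17714} + \left(-8 + 1530 + 1360\right) = \frac{262551527}{17714} + 2882 = \frac{313603275}{17714}$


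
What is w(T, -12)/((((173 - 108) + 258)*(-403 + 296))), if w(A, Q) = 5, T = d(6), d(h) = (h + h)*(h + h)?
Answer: -5/34561 ≈ -0.00014467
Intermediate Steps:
d(h) = 4*h**2 (d(h) = (2*h)*(2*h) = 4*h**2)
T = 144 (T = 4*6**2 = 4*36 = 144)
w(T, -12)/((((173 - 108) + 258)*(-403 + 296))) = 5/((((173 - 108) + 258)*(-403 + 296))) = 5/(((65 + 258)*(-107))) = 5/((323*(-107))) = 5/(-34561) = 5*(-1/34561) = -5/34561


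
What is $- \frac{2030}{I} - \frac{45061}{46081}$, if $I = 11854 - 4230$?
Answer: $- \frac{218544747}{175660772} \approx -1.2441$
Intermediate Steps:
$I = 7624$
$- \frac{2030}{I} - \frac{45061}{46081} = - \frac{2030}{7624} - \frac{45061}{46081} = \left(-2030\right) \frac{1}{7624} - \frac{45061}{46081} = - \frac{1015}{3812} - \frac{45061}{46081} = - \frac{218544747}{175660772}$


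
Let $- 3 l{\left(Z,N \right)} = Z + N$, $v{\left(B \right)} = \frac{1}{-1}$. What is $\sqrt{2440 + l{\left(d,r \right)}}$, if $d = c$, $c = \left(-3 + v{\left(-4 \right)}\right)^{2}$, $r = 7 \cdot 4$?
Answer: $\frac{2 \sqrt{5457}}{3} \approx 49.248$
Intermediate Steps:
$v{\left(B \right)} = -1$
$r = 28$
$c = 16$ ($c = \left(-3 - 1\right)^{2} = \left(-4\right)^{2} = 16$)
$d = 16$
$l{\left(Z,N \right)} = - \frac{N}{3} - \frac{Z}{3}$ ($l{\left(Z,N \right)} = - \frac{Z + N}{3} = - \frac{N + Z}{3} = - \frac{N}{3} - \frac{Z}{3}$)
$\sqrt{2440 + l{\left(d,r \right)}} = \sqrt{2440 - \frac{44}{3}} = \sqrt{\frac{7276}{3}} = \frac{2 \sqrt{5457}}{3}$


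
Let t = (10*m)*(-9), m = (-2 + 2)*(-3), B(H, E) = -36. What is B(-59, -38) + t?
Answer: -36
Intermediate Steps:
m = 0 (m = 0*(-3) = 0)
t = 0 (t = (10*0)*(-9) = 0*(-9) = 0)
B(-59, -38) + t = -36 + 0 = -36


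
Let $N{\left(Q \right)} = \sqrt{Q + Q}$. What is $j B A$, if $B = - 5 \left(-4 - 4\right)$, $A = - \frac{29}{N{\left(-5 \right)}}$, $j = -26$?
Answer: $- 3016 i \sqrt{10} \approx - 9537.4 i$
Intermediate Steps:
$N{\left(Q \right)} = \sqrt{2} \sqrt{Q}$ ($N{\left(Q \right)} = \sqrt{2 Q} = \sqrt{2} \sqrt{Q}$)
$A = \frac{29 i \sqrt{10}}{10}$ ($A = - \frac{29}{\sqrt{2} \sqrt{-5}} = - \frac{29}{\sqrt{2} i \sqrt{5}} = - \frac{29}{i \sqrt{10}} = - 29 \left(- \frac{i \sqrt{10}}{10}\right) = \frac{29 i \sqrt{10}}{10} \approx 9.1706 i$)
$B = 40$ ($B = \left(-5\right) \left(-8\right) = 40$)
$j B A = \left(-26\right) 40 \frac{29 i \sqrt{10}}{10} = - 1040 \frac{29 i \sqrt{10}}{10} = - 3016 i \sqrt{10}$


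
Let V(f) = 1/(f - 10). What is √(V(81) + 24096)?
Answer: √121468007/71 ≈ 155.23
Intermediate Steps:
V(f) = 1/(-10 + f)
√(V(81) + 24096) = √(1/(-10 + 81) + 24096) = √(1/71 + 24096) = √(1710817/71) = √121468007/71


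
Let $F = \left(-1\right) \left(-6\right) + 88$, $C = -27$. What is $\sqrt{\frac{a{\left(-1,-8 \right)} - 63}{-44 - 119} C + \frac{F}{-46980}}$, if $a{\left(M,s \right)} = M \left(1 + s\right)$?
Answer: $\frac{i \sqrt{1679245053070}}{425430} \approx 3.046 i$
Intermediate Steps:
$F = 94$ ($F = 6 + 88 = 94$)
$\sqrt{\frac{a{\left(-1,-8 \right)} - 63}{-44 - 119} C + \frac{F}{-46980}} = \sqrt{\frac{- (1 - 8) - 63}{-44 - 119} \left(-27\right) + \frac{94}{-46980}} = \sqrt{\frac{\left(-1\right) \left(-7\right) - 63}{-163} \left(-27\right) + 94 \left(- \frac{1}{46980}\right)} = \sqrt{\left(7 - 63\right) \left(- \frac{1}{163}\right) \left(-27\right) - \frac{47}{23490}} = \sqrt{\left(-56\right) \left(- \frac{1}{163}\right) \left(-27\right) - \frac{47}{23490}} = \sqrt{\frac{56}{163} \left(-27\right) - \frac{47}{23490}} = \sqrt{- \frac{1512}{163} - \frac{47}{23490}} = \sqrt{- \frac{35524541}{3828870}} = \frac{i \sqrt{1679245053070}}{425430}$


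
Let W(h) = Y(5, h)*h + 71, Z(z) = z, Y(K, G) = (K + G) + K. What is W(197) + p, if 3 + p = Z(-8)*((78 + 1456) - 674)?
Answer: 33967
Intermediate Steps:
Y(K, G) = G + 2*K (Y(K, G) = (G + K) + K = G + 2*K)
W(h) = 71 + h*(10 + h) (W(h) = (h + 2*5)*h + 71 = (h + 10)*h + 71 = (10 + h)*h + 71 = h*(10 + h) + 71 = 71 + h*(10 + h))
p = -6883 (p = -3 - 8*((78 + 1456) - 674) = -3 - 8*(1534 - 674) = -3 - 8*860 = -3 - 6880 = -6883)
W(197) + p = (71 + 197*(10 + 197)) - 6883 = (71 + 197*207) - 6883 = (71 + 40779) - 6883 = 40850 - 6883 = 33967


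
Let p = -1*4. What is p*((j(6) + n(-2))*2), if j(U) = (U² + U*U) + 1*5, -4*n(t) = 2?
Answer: -612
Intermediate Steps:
n(t) = -½ (n(t) = -¼*2 = -½)
j(U) = 5 + 2*U² (j(U) = (U² + U²) + 5 = 2*U² + 5 = 5 + 2*U²)
p = -4
p*((j(6) + n(-2))*2) = -4*((5 + 2*6²) - ½)*2 = -4*((5 + 2*36) - ½)*2 = -4*((5 + 72) - ½)*2 = -4*(77 - ½)*2 = -306*2 = -4*153 = -612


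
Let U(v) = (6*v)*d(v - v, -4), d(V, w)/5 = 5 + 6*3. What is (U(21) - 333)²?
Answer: 200420649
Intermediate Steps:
d(V, w) = 115 (d(V, w) = 5*(5 + 6*3) = 5*(5 + 18) = 5*23 = 115)
U(v) = 690*v (U(v) = (6*v)*115 = 690*v)
(U(21) - 333)² = (690*21 - 333)² = (14490 - 333)² = 14157² = 200420649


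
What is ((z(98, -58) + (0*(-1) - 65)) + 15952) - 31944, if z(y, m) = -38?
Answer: -16095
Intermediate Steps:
((z(98, -58) + (0*(-1) - 65)) + 15952) - 31944 = ((-38 + (0*(-1) - 65)) + 15952) - 31944 = ((-38 + (0 - 65)) + 15952) - 31944 = ((-38 - 65) + 15952) - 31944 = (-103 + 15952) - 31944 = 15849 - 31944 = -16095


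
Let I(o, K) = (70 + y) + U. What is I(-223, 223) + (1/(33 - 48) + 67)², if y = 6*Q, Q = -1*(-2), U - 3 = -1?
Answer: 1026916/225 ≈ 4564.1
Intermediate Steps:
U = 2 (U = 3 - 1 = 2)
Q = 2
y = 12 (y = 6*2 = 12)
I(o, K) = 84 (I(o, K) = (70 + 12) + 2 = 82 + 2 = 84)
I(-223, 223) + (1/(33 - 48) + 67)² = 84 + (1/(33 - 48) + 67)² = 84 + (1/(-15) + 67)² = 84 + (-1/15 + 67)² = 84 + (1004/15)² = 84 + 1008016/225 = 1026916/225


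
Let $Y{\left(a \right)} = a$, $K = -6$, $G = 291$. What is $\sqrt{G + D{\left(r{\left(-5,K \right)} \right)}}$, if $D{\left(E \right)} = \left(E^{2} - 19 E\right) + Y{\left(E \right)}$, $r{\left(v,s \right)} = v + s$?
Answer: $\sqrt{610} \approx 24.698$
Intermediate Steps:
$r{\left(v,s \right)} = s + v$
$D{\left(E \right)} = E^{2} - 18 E$ ($D{\left(E \right)} = \left(E^{2} - 19 E\right) + E = E^{2} - 18 E$)
$\sqrt{G + D{\left(r{\left(-5,K \right)} \right)}} = \sqrt{291 + \left(-6 - 5\right) \left(-18 - 11\right)} = \sqrt{291 - 11 \left(-18 - 11\right)} = \sqrt{291 - -319} = \sqrt{291 + 319} = \sqrt{610}$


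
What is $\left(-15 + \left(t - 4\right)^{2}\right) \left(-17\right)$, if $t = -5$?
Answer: $-1122$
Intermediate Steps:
$\left(-15 + \left(t - 4\right)^{2}\right) \left(-17\right) = \left(-15 + \left(-5 - 4\right)^{2}\right) \left(-17\right) = \left(-15 + \left(-9\right)^{2}\right) \left(-17\right) = \left(-15 + 81\right) \left(-17\right) = 66 \left(-17\right) = -1122$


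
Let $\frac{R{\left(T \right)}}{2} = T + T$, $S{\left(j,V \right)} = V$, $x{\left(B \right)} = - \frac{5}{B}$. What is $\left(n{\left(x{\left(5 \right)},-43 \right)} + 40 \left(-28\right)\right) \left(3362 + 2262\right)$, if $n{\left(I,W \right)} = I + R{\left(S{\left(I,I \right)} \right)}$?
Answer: $-6327000$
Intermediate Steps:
$R{\left(T \right)} = 4 T$ ($R{\left(T \right)} = 2 \left(T + T\right) = 2 \cdot 2 T = 4 T$)
$n{\left(I,W \right)} = 5 I$ ($n{\left(I,W \right)} = I + 4 I = 5 I$)
$\left(n{\left(x{\left(5 \right)},-43 \right)} + 40 \left(-28\right)\right) \left(3362 + 2262\right) = \left(5 \left(- \frac{5}{5}\right) + 40 \left(-28\right)\right) \left(3362 + 2262\right) = \left(5 \left(\left(-5\right) \frac{1}{5}\right) - 1120\right) 5624 = \left(5 \left(-1\right) - 1120\right) 5624 = \left(-5 - 1120\right) 5624 = \left(-1125\right) 5624 = -6327000$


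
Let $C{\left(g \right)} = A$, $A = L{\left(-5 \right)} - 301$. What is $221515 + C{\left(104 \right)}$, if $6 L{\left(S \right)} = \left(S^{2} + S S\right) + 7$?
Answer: $\frac{442447}{2} \approx 2.2122 \cdot 10^{5}$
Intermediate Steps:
$L{\left(S \right)} = \frac{7}{6} + \frac{S^{2}}{3}$ ($L{\left(S \right)} = \frac{\left(S^{2} + S S\right) + 7}{6} = \frac{\left(S^{2} + S^{2}\right) + 7}{6} = \frac{2 S^{2} + 7}{6} = \frac{7 + 2 S^{2}}{6} = \frac{7}{6} + \frac{S^{2}}{3}$)
$A = - \frac{583}{2}$ ($A = \left(\frac{7}{6} + \frac{\left(-5\right)^{2}}{3}\right) - 301 = \left(\frac{7}{6} + \frac{1}{3} \cdot 25\right) - 301 = \left(\frac{7}{6} + \frac{25}{3}\right) - 301 = \frac{19}{2} - 301 = - \frac{583}{2} \approx -291.5$)
$C{\left(g \right)} = - \frac{583}{2}$
$221515 + C{\left(104 \right)} = 221515 - \frac{583}{2} = \frac{442447}{2}$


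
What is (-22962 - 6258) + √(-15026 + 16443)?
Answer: -29220 + √1417 ≈ -29182.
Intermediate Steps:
(-22962 - 6258) + √(-15026 + 16443) = -29220 + √1417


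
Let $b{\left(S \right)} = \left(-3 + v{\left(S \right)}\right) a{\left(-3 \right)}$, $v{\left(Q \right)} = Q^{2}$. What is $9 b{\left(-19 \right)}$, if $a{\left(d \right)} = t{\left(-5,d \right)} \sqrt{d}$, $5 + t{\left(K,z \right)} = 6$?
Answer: $3222 i \sqrt{3} \approx 5580.7 i$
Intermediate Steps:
$t{\left(K,z \right)} = 1$ ($t{\left(K,z \right)} = -5 + 6 = 1$)
$a{\left(d \right)} = \sqrt{d}$ ($a{\left(d \right)} = 1 \sqrt{d} = \sqrt{d}$)
$b{\left(S \right)} = i \sqrt{3} \left(-3 + S^{2}\right)$ ($b{\left(S \right)} = \left(-3 + S^{2}\right) \sqrt{-3} = \left(-3 + S^{2}\right) i \sqrt{3} = i \sqrt{3} \left(-3 + S^{2}\right)$)
$9 b{\left(-19 \right)} = 9 i \sqrt{3} \left(-3 + \left(-19\right)^{2}\right) = 9 i \sqrt{3} \left(-3 + 361\right) = 9 i \sqrt{3} \cdot 358 = 9 \cdot 358 i \sqrt{3} = 3222 i \sqrt{3}$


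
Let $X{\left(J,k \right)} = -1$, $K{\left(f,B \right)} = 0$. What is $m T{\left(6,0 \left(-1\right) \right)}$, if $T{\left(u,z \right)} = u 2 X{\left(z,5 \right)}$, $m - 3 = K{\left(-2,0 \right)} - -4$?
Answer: $-84$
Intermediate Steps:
$m = 7$ ($m = 3 + \left(0 - -4\right) = 3 + \left(0 + 4\right) = 3 + 4 = 7$)
$T{\left(u,z \right)} = - 2 u$ ($T{\left(u,z \right)} = u 2 \left(-1\right) = 2 u \left(-1\right) = - 2 u$)
$m T{\left(6,0 \left(-1\right) \right)} = 7 \left(\left(-2\right) 6\right) = 7 \left(-12\right) = -84$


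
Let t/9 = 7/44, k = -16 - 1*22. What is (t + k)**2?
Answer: 2588881/1936 ≈ 1337.2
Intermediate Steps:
k = -38 (k = -16 - 22 = -38)
t = 63/44 (t = 9*(7/44) = 63/44 ≈ 1.4318)
(t + k)**2 = (63/44 - 38)**2 = (-1609/44)**2 = 2588881/1936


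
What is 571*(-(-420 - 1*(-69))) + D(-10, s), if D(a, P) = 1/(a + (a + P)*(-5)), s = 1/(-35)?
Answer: 56318308/281 ≈ 2.0042e+5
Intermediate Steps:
s = -1/35 ≈ -0.028571
D(a, P) = 1/(-5*P - 4*a) (D(a, P) = 1/(a + (P + a)*(-5)) = 1/(a + (-5*P - 5*a)) = 1/(-5*P - 4*a))
571*(-(-420 - 1*(-69))) + D(-10, s) = 571*(-(-420 - 1*(-69))) - 1/(4*(-10) + 5*(-1/35)) = 571*(-(-420 + 69)) - 1/(-40 - 1/7) = 571*(-1*(-351)) - 1/(-281/7) = 571*351 - 1*(-7/281) = 200421 + 7/281 = 56318308/281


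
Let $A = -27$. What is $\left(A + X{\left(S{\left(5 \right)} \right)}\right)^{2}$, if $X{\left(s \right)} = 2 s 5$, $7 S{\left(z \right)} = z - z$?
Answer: $729$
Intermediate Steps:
$S{\left(z \right)} = 0$ ($S{\left(z \right)} = \frac{z - z}{7} = \frac{1}{7} \cdot 0 = 0$)
$X{\left(s \right)} = 10 s$
$\left(A + X{\left(S{\left(5 \right)} \right)}\right)^{2} = \left(-27 + 10 \cdot 0\right)^{2} = \left(-27 + 0\right)^{2} = \left(-27\right)^{2} = 729$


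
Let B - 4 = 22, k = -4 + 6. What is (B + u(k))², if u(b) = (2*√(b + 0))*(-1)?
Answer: 684 - 104*√2 ≈ 536.92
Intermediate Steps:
k = 2
B = 26 (B = 4 + 22 = 26)
u(b) = -2*√b (u(b) = (2*√b)*(-1) = -2*√b)
(B + u(k))² = (26 - 2*√2)²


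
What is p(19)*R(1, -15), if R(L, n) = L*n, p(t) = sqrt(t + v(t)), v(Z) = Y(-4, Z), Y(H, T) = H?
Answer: -15*sqrt(15) ≈ -58.095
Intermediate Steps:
v(Z) = -4
p(t) = sqrt(-4 + t) (p(t) = sqrt(t - 4) = sqrt(-4 + t))
p(19)*R(1, -15) = sqrt(-4 + 19)*(1*(-15)) = sqrt(15)*(-15) = -15*sqrt(15)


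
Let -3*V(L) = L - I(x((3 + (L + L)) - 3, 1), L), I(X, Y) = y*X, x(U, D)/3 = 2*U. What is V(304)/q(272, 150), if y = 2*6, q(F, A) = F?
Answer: 2717/51 ≈ 53.275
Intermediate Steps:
x(U, D) = 6*U (x(U, D) = 3*(2*U) = 6*U)
y = 12
I(X, Y) = 12*X
V(L) = 143*L/3 (V(L) = -(L - 12*6*((3 + (L + L)) - 3))/3 = -(L - 12*6*((3 + 2*L) - 3))/3 = -(L - 12*6*(2*L))/3 = -(L - 12*12*L)/3 = -(L - 144*L)/3 = -(-143)*L/3 = 143*L/3)
V(304)/q(272, 150) = ((143/3)*304)/272 = (43472/3)*(1/272) = 2717/51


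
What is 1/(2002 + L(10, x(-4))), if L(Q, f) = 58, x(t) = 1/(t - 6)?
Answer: 1/2060 ≈ 0.00048544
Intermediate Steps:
x(t) = 1/(-6 + t)
1/(2002 + L(10, x(-4))) = 1/(2002 + 58) = 1/2060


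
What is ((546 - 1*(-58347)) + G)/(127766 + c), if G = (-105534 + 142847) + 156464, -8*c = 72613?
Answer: 404272/189903 ≈ 2.1288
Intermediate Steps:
c = -72613/8 (c = -⅛*72613 = -72613/8 ≈ -9076.6)
G = 193777 (G = 37313 + 156464 = 193777)
((546 - 1*(-58347)) + G)/(127766 + c) = ((546 - 1*(-58347)) + 193777)/(127766 - 72613/8) = ((546 + 58347) + 193777)/(949515/8) = (58893 + 193777)*(8/949515) = 252670*(8/949515) = 404272/189903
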